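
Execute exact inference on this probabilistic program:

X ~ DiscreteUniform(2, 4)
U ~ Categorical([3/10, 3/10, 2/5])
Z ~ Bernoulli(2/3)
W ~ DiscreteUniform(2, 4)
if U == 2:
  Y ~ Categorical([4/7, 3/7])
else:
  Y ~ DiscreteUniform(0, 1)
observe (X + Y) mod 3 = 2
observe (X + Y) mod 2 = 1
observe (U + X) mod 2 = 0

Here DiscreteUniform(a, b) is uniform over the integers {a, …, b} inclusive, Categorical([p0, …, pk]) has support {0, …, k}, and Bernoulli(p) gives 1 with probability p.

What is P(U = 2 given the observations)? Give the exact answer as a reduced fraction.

Enumerate traces; 12 have nonzero weight after conditioning:
  (X=4, U=0, Z=0, W=2, Y=1) weight 1/180
  (X=4, U=0, Z=0, W=3, Y=1) weight 1/180
  (X=4, U=0, Z=0, W=4, Y=1) weight 1/180
  (X=4, U=0, Z=1, W=2, Y=1) weight 1/90
  (X=4, U=0, Z=1, W=3, Y=1) weight 1/90
  (X=4, U=0, Z=1, W=4, Y=1) weight 1/90
  (X=4, U=2, Z=0, W=2, Y=1) weight 2/315
  (X=4, U=2, Z=0, W=3, Y=1) weight 2/315
  … 4 more
Group by U:
  weight(U=0) = 1/20
  weight(U=2) = 2/35
Total weight = 1/20 + 2/35 = 3/28
P(U=0 | obs) = 1/20 / 3/28 = 7/15
P(U=2 | obs) = 2/35 / 3/28 = 8/15

P(U = 2 | obs) = 8/15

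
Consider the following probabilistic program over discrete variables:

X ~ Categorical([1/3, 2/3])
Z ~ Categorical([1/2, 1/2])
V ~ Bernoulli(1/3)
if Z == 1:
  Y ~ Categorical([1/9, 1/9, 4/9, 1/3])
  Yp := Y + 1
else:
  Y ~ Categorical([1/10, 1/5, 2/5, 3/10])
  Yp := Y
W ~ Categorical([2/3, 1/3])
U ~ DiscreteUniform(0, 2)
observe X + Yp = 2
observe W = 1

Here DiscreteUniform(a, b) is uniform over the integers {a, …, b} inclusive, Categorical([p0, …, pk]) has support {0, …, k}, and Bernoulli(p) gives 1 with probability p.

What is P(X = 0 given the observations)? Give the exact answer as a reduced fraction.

Enumerate traces; 24 have nonzero weight after conditioning:
  (X=0, Z=0, V=0, Y=2, W=1, U=0) weight 2/405
  (X=0, Z=0, V=0, Y=2, W=1, U=1) weight 2/405
  (X=0, Z=0, V=0, Y=2, W=1, U=2) weight 2/405
  (X=0, Z=0, V=1, Y=2, W=1, U=0) weight 1/405
  (X=0, Z=0, V=1, Y=2, W=1, U=1) weight 1/405
  (X=0, Z=0, V=1, Y=2, W=1, U=2) weight 1/405
  (X=0, Z=1, V=0, Y=1, W=1, U=0) weight 1/729
  (X=0, Z=1, V=0, Y=1, W=1, U=1) weight 1/729
  (X=1, Z=0, V=0, Y=1, W=1, U=0) weight 2/405
  … 15 more
Group by X:
  weight(X=0) = 23/810
  weight(X=1) = 14/405
Total weight = 23/810 + 14/405 = 17/270
P(X=0 | obs) = 23/810 / 17/270 = 23/51
P(X=1 | obs) = 14/405 / 17/270 = 28/51

P(X = 0 | obs) = 23/51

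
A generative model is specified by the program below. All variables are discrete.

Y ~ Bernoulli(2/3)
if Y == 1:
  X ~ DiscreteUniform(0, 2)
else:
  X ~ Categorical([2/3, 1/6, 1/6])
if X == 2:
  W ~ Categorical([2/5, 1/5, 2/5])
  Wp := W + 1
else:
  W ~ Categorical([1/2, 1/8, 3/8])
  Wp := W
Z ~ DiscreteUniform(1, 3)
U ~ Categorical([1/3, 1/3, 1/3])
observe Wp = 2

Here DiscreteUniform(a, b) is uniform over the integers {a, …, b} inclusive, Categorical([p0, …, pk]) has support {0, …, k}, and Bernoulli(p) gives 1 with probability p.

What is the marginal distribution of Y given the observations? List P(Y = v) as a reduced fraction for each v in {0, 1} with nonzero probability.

P(Y=0) = 83/235, P(Y=1) = 152/235

Enumerate traces; 54 have nonzero weight after conditioning:
  (Y=0, X=0, W=2, Z=1, U=0) weight 1/108
  (Y=0, X=0, W=2, Z=1, U=1) weight 1/108
  (Y=0, X=0, W=2, Z=1, U=2) weight 1/108
  (Y=0, X=0, W=2, Z=2, U=0) weight 1/108
  (Y=0, X=0, W=2, Z=2, U=1) weight 1/108
  (Y=0, X=0, W=2, Z=2, U=2) weight 1/108
  (Y=0, X=0, W=2, Z=3, U=0) weight 1/108
  (Y=0, X=0, W=2, Z=3, U=1) weight 1/108
  (Y=1, X=0, W=2, Z=1, U=0) weight 1/108
  … 45 more
Group by Y:
  weight(Y=0) = 83/720
  weight(Y=1) = 19/90
Total weight = 83/720 + 19/90 = 47/144
P(Y=0 | obs) = 83/720 / 47/144 = 83/235
P(Y=1 | obs) = 19/90 / 47/144 = 152/235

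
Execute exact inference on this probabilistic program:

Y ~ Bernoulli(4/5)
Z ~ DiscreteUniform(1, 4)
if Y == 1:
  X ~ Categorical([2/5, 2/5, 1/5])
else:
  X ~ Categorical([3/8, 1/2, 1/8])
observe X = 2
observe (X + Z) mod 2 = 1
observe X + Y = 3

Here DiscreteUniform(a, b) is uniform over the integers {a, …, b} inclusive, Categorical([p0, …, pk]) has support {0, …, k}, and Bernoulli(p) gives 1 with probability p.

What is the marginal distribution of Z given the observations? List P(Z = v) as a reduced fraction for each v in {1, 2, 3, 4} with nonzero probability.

Enumerate traces; 2 have nonzero weight after conditioning:
  (Y=1, Z=1, X=2) weight 1/25
  (Y=1, Z=3, X=2) weight 1/25
Group by Z:
  weight(Z=1) = 1/25
  weight(Z=3) = 1/25
Total weight = 1/25 + 1/25 = 2/25
P(Z=1 | obs) = 1/25 / 2/25 = 1/2
P(Z=3 | obs) = 1/25 / 2/25 = 1/2

P(Z=1) = 1/2, P(Z=3) = 1/2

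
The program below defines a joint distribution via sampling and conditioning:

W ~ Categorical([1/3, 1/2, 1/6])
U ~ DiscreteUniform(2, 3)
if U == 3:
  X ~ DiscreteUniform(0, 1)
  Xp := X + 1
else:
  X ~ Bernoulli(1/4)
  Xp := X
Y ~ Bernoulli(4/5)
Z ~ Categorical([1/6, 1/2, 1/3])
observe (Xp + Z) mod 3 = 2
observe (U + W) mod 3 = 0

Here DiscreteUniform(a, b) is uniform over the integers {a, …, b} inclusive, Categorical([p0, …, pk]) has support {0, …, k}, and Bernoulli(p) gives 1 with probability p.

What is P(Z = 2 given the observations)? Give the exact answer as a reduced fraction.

P(Z = 2 | obs) = 18/43

Enumerate traces; 8 have nonzero weight after conditioning:
  (W=0, U=3, X=0, Y=0, Z=1) weight 1/120
  (W=0, U=3, X=0, Y=1, Z=1) weight 1/30
  (W=0, U=3, X=1, Y=0, Z=0) weight 1/360
  (W=0, U=3, X=1, Y=1, Z=0) weight 1/90
  (W=1, U=2, X=0, Y=0, Z=2) weight 1/80
  (W=1, U=2, X=0, Y=1, Z=2) weight 1/20
  (W=1, U=2, X=1, Y=0, Z=1) weight 1/160
  (W=1, U=2, X=1, Y=1, Z=1) weight 1/40
Group by Z:
  weight(Z=0) = 1/72
  weight(Z=1) = 7/96
  weight(Z=2) = 1/16
Total weight = 1/72 + 7/96 + 1/16 = 43/288
P(Z=0 | obs) = 1/72 / 43/288 = 4/43
P(Z=1 | obs) = 7/96 / 43/288 = 21/43
P(Z=2 | obs) = 1/16 / 43/288 = 18/43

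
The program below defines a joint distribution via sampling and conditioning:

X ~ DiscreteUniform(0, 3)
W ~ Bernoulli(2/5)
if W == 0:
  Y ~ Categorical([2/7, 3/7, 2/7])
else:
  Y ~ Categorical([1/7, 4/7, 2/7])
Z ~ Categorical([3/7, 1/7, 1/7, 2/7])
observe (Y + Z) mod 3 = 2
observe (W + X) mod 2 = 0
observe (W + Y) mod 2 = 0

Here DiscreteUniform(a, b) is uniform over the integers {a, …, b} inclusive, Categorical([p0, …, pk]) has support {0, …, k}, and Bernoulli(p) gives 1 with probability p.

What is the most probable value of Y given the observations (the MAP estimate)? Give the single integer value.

argmax_v P(Y = v | obs) = 2

Enumerate traces; 8 have nonzero weight after conditioning:
  (X=0, W=0, Y=0, Z=2) weight 3/490
  (X=0, W=0, Y=2, Z=0) weight 9/490
  (X=0, W=0, Y=2, Z=3) weight 3/245
  (X=1, W=1, Y=1, Z=1) weight 2/245
  (X=2, W=0, Y=0, Z=2) weight 3/490
  (X=2, W=0, Y=2, Z=0) weight 9/490
  (X=2, W=0, Y=2, Z=3) weight 3/245
  (X=3, W=1, Y=1, Z=1) weight 2/245
Group by Y:
  weight(Y=0) = 3/245
  weight(Y=1) = 4/245
  weight(Y=2) = 3/49
Total weight = 3/245 + 4/245 + 3/49 = 22/245
P(Y=0 | obs) = 3/245 / 22/245 = 3/22
P(Y=1 | obs) = 4/245 / 22/245 = 2/11
P(Y=2 | obs) = 3/49 / 22/245 = 15/22
argmax = 2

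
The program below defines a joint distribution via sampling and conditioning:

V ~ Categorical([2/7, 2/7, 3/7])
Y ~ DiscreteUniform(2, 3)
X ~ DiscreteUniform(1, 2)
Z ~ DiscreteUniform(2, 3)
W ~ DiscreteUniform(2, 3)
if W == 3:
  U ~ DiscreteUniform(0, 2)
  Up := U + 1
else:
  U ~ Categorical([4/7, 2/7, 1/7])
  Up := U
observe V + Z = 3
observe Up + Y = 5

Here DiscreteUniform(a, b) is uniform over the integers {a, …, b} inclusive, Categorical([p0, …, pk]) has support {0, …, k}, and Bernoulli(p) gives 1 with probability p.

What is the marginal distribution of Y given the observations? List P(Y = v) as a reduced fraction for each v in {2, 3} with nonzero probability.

P(Y=2) = 7/17, P(Y=3) = 10/17

Enumerate traces; 12 have nonzero weight after conditioning:
  (V=0, Y=2, X=1, Z=3, W=3, U=2) weight 1/168
  (V=0, Y=2, X=2, Z=3, W=3, U=2) weight 1/168
  (V=0, Y=3, X=1, Z=3, W=2, U=2) weight 1/392
  (V=0, Y=3, X=1, Z=3, W=3, U=1) weight 1/168
  (V=0, Y=3, X=2, Z=3, W=2, U=2) weight 1/392
  (V=0, Y=3, X=2, Z=3, W=3, U=1) weight 1/168
  (V=1, Y=2, X=1, Z=2, W=3, U=2) weight 1/168
  (V=1, Y=2, X=2, Z=2, W=3, U=2) weight 1/168
  … 4 more
Group by Y:
  weight(Y=2) = 1/42
  weight(Y=3) = 5/147
Total weight = 1/42 + 5/147 = 17/294
P(Y=2 | obs) = 1/42 / 17/294 = 7/17
P(Y=3 | obs) = 5/147 / 17/294 = 10/17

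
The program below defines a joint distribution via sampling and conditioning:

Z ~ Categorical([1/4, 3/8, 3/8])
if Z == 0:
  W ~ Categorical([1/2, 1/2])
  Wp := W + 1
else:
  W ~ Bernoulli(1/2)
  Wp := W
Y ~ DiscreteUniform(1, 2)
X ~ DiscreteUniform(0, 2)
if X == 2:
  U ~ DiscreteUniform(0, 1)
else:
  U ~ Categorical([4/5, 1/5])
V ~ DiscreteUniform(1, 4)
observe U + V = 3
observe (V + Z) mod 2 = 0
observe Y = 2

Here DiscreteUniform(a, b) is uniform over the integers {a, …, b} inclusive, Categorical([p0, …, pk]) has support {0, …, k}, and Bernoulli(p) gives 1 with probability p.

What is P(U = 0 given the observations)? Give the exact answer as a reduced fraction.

P(U = 0 | obs) = 7/12

Enumerate traces; 18 have nonzero weight after conditioning:
  (Z=0, W=0, Y=2, X=0, U=1, V=2) weight 1/960
  (Z=0, W=0, Y=2, X=1, U=1, V=2) weight 1/960
  (Z=0, W=0, Y=2, X=2, U=1, V=2) weight 1/384
  (Z=0, W=1, Y=2, X=0, U=1, V=2) weight 1/960
  (Z=0, W=1, Y=2, X=1, U=1, V=2) weight 1/960
  (Z=0, W=1, Y=2, X=2, U=1, V=2) weight 1/384
  (Z=1, W=0, Y=2, X=0, U=0, V=3) weight 1/160
  (Z=1, W=0, Y=2, X=1, U=0, V=3) weight 1/160
  … 10 more
Group by U:
  weight(U=0) = 21/640
  weight(U=1) = 3/128
Total weight = 21/640 + 3/128 = 9/160
P(U=0 | obs) = 21/640 / 9/160 = 7/12
P(U=1 | obs) = 3/128 / 9/160 = 5/12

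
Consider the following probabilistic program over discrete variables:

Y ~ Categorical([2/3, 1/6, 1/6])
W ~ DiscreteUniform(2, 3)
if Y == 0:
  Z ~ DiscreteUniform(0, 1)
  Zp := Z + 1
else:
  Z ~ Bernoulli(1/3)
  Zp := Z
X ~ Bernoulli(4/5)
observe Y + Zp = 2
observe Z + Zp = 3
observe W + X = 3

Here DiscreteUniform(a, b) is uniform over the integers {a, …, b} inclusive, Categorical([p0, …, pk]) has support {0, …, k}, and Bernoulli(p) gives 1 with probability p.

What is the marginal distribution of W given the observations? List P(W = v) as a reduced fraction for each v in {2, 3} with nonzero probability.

P(W=2) = 4/5, P(W=3) = 1/5

Enumerate traces; 2 have nonzero weight after conditioning:
  (Y=0, W=2, Z=1, X=1) weight 2/15
  (Y=0, W=3, Z=1, X=0) weight 1/30
Group by W:
  weight(W=2) = 2/15
  weight(W=3) = 1/30
Total weight = 2/15 + 1/30 = 1/6
P(W=2 | obs) = 2/15 / 1/6 = 4/5
P(W=3 | obs) = 1/30 / 1/6 = 1/5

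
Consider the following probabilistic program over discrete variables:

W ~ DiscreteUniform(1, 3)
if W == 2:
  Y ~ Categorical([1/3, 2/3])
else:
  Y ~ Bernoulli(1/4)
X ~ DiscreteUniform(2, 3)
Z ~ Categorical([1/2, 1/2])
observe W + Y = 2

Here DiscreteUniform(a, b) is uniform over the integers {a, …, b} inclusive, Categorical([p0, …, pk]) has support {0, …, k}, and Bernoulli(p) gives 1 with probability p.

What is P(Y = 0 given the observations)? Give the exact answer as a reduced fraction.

Enumerate traces; 8 have nonzero weight after conditioning:
  (W=1, Y=1, X=2, Z=0) weight 1/48
  (W=1, Y=1, X=2, Z=1) weight 1/48
  (W=1, Y=1, X=3, Z=0) weight 1/48
  (W=1, Y=1, X=3, Z=1) weight 1/48
  (W=2, Y=0, X=2, Z=0) weight 1/36
  (W=2, Y=0, X=2, Z=1) weight 1/36
  (W=2, Y=0, X=3, Z=0) weight 1/36
  (W=2, Y=0, X=3, Z=1) weight 1/36
Group by Y:
  weight(Y=0) = 1/9
  weight(Y=1) = 1/12
Total weight = 1/9 + 1/12 = 7/36
P(Y=0 | obs) = 1/9 / 7/36 = 4/7
P(Y=1 | obs) = 1/12 / 7/36 = 3/7

P(Y = 0 | obs) = 4/7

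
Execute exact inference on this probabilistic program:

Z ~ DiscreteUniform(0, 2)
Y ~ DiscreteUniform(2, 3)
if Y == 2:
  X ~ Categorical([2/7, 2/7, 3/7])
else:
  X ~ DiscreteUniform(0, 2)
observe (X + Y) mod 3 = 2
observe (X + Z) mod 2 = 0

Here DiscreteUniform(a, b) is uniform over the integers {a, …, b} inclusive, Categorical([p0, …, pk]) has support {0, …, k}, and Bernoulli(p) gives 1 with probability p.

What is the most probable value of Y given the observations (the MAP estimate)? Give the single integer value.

argmax_v P(Y = v | obs) = 3

Enumerate traces; 4 have nonzero weight after conditioning:
  (Z=0, Y=2, X=0) weight 1/21
  (Z=0, Y=3, X=2) weight 1/18
  (Z=2, Y=2, X=0) weight 1/21
  (Z=2, Y=3, X=2) weight 1/18
Group by Y:
  weight(Y=2) = 2/21
  weight(Y=3) = 1/9
Total weight = 2/21 + 1/9 = 13/63
P(Y=2 | obs) = 2/21 / 13/63 = 6/13
P(Y=3 | obs) = 1/9 / 13/63 = 7/13
argmax = 3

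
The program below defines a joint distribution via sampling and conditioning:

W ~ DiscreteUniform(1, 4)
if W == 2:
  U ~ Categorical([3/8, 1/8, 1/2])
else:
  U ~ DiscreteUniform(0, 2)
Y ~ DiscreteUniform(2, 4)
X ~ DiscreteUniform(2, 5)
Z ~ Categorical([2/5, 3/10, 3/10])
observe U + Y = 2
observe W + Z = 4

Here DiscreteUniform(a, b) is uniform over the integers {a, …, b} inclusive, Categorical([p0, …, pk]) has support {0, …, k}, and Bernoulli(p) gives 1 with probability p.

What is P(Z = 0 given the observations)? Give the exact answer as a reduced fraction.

Enumerate traces; 12 have nonzero weight after conditioning:
  (W=2, U=0, Y=2, X=2, Z=2) weight 3/1280
  (W=2, U=0, Y=2, X=3, Z=2) weight 3/1280
  (W=2, U=0, Y=2, X=4, Z=2) weight 3/1280
  (W=2, U=0, Y=2, X=5, Z=2) weight 3/1280
  (W=3, U=0, Y=2, X=2, Z=1) weight 1/480
  (W=3, U=0, Y=2, X=3, Z=1) weight 1/480
  (W=3, U=0, Y=2, X=4, Z=1) weight 1/480
  (W=3, U=0, Y=2, X=5, Z=1) weight 1/480
  (W=4, U=0, Y=2, X=2, Z=0) weight 1/360
  … 3 more
Group by Z:
  weight(Z=0) = 1/90
  weight(Z=1) = 1/120
  weight(Z=2) = 3/320
Total weight = 1/90 + 1/120 + 3/320 = 83/2880
P(Z=0 | obs) = 1/90 / 83/2880 = 32/83
P(Z=1 | obs) = 1/120 / 83/2880 = 24/83
P(Z=2 | obs) = 3/320 / 83/2880 = 27/83

P(Z = 0 | obs) = 32/83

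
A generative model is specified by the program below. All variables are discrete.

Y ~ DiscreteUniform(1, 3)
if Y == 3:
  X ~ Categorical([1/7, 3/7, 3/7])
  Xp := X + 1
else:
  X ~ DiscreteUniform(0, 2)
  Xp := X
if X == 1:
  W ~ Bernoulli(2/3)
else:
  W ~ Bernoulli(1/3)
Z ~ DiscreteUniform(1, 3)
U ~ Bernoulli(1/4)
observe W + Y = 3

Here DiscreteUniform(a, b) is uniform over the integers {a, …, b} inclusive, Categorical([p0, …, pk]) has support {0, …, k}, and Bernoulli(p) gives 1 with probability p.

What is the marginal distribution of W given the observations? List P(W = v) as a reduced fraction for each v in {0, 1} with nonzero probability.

Enumerate traces; 36 have nonzero weight after conditioning:
  (Y=2, X=0, W=1, Z=1, U=0) weight 1/108
  (Y=2, X=0, W=1, Z=1, U=1) weight 1/324
  (Y=2, X=0, W=1, Z=2, U=0) weight 1/108
  (Y=2, X=0, W=1, Z=2, U=1) weight 1/324
  (Y=2, X=0, W=1, Z=3, U=0) weight 1/108
  (Y=2, X=0, W=1, Z=3, U=1) weight 1/324
  (Y=2, X=1, W=1, Z=1, U=0) weight 1/54
  (Y=2, X=1, W=1, Z=1, U=1) weight 1/162
  (Y=3, X=0, W=0, Z=1, U=0) weight 1/126
  … 27 more
Group by W:
  weight(W=0) = 11/63
  weight(W=1) = 4/27
Total weight = 11/63 + 4/27 = 61/189
P(W=0 | obs) = 11/63 / 61/189 = 33/61
P(W=1 | obs) = 4/27 / 61/189 = 28/61

P(W=0) = 33/61, P(W=1) = 28/61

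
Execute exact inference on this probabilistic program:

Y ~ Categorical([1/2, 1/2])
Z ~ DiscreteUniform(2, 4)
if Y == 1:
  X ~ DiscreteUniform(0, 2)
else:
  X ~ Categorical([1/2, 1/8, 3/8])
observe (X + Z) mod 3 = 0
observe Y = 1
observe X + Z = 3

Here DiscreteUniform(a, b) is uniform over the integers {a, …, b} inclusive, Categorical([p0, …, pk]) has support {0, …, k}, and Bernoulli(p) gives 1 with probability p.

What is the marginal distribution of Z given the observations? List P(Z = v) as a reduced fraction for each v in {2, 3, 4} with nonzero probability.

P(Z=2) = 1/2, P(Z=3) = 1/2

Enumerate traces; 2 have nonzero weight after conditioning:
  (Y=1, Z=2, X=1) weight 1/18
  (Y=1, Z=3, X=0) weight 1/18
Group by Z:
  weight(Z=2) = 1/18
  weight(Z=3) = 1/18
Total weight = 1/18 + 1/18 = 1/9
P(Z=2 | obs) = 1/18 / 1/9 = 1/2
P(Z=3 | obs) = 1/18 / 1/9 = 1/2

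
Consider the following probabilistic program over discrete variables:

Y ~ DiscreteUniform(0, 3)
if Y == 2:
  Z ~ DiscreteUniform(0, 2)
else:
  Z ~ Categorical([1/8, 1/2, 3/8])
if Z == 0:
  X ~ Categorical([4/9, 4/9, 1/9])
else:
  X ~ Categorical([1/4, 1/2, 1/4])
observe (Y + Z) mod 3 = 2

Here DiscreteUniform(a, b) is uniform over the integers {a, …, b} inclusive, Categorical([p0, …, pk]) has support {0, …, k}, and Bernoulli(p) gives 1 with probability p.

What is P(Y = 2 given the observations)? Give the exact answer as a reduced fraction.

Enumerate traces; 12 have nonzero weight after conditioning:
  (Y=0, Z=2, X=0) weight 3/128
  (Y=0, Z=2, X=1) weight 3/64
  (Y=0, Z=2, X=2) weight 3/128
  (Y=1, Z=1, X=0) weight 1/32
  (Y=1, Z=1, X=1) weight 1/16
  (Y=1, Z=1, X=2) weight 1/32
  (Y=2, Z=0, X=0) weight 1/27
  (Y=2, Z=0, X=1) weight 1/27
  (Y=3, Z=2, X=0) weight 3/128
  … 3 more
Group by Y:
  weight(Y=0) = 3/32
  weight(Y=1) = 1/8
  weight(Y=2) = 1/12
  weight(Y=3) = 3/32
Total weight = 3/32 + 1/8 + 1/12 + 3/32 = 19/48
P(Y=0 | obs) = 3/32 / 19/48 = 9/38
P(Y=1 | obs) = 1/8 / 19/48 = 6/19
P(Y=2 | obs) = 1/12 / 19/48 = 4/19
P(Y=3 | obs) = 3/32 / 19/48 = 9/38

P(Y = 2 | obs) = 4/19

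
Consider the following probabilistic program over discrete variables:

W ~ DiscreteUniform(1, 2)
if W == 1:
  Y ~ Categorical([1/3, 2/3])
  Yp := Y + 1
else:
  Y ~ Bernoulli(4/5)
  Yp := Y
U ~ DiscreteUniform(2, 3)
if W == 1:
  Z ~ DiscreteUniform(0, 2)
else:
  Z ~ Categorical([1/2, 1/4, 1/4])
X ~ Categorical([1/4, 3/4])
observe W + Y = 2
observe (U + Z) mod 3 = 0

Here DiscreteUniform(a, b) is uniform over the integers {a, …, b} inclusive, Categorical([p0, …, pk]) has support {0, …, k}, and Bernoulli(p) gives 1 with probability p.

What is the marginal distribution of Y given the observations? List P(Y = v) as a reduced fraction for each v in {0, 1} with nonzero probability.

P(Y=0) = 27/107, P(Y=1) = 80/107

Enumerate traces; 8 have nonzero weight after conditioning:
  (W=1, Y=1, U=2, Z=1, X=0) weight 1/72
  (W=1, Y=1, U=2, Z=1, X=1) weight 1/24
  (W=1, Y=1, U=3, Z=0, X=0) weight 1/72
  (W=1, Y=1, U=3, Z=0, X=1) weight 1/24
  (W=2, Y=0, U=2, Z=1, X=0) weight 1/320
  (W=2, Y=0, U=2, Z=1, X=1) weight 3/320
  (W=2, Y=0, U=3, Z=0, X=0) weight 1/160
  (W=2, Y=0, U=3, Z=0, X=1) weight 3/160
Group by Y:
  weight(Y=0) = 3/80
  weight(Y=1) = 1/9
Total weight = 3/80 + 1/9 = 107/720
P(Y=0 | obs) = 3/80 / 107/720 = 27/107
P(Y=1 | obs) = 1/9 / 107/720 = 80/107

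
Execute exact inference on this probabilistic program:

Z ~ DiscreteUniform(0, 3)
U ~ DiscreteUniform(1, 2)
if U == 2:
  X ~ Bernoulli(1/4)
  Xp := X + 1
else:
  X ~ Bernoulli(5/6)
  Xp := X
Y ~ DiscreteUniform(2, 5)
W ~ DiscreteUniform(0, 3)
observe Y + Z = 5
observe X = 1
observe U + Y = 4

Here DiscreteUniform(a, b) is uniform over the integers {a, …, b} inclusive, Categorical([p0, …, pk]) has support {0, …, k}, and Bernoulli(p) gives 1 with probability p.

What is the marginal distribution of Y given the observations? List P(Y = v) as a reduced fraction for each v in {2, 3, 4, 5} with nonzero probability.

Enumerate traces; 8 have nonzero weight after conditioning:
  (Z=2, U=1, X=1, Y=3, W=0) weight 5/768
  (Z=2, U=1, X=1, Y=3, W=1) weight 5/768
  (Z=2, U=1, X=1, Y=3, W=2) weight 5/768
  (Z=2, U=1, X=1, Y=3, W=3) weight 5/768
  (Z=3, U=2, X=1, Y=2, W=0) weight 1/512
  (Z=3, U=2, X=1, Y=2, W=1) weight 1/512
  (Z=3, U=2, X=1, Y=2, W=2) weight 1/512
  (Z=3, U=2, X=1, Y=2, W=3) weight 1/512
Group by Y:
  weight(Y=2) = 1/128
  weight(Y=3) = 5/192
Total weight = 1/128 + 5/192 = 13/384
P(Y=2 | obs) = 1/128 / 13/384 = 3/13
P(Y=3 | obs) = 5/192 / 13/384 = 10/13

P(Y=2) = 3/13, P(Y=3) = 10/13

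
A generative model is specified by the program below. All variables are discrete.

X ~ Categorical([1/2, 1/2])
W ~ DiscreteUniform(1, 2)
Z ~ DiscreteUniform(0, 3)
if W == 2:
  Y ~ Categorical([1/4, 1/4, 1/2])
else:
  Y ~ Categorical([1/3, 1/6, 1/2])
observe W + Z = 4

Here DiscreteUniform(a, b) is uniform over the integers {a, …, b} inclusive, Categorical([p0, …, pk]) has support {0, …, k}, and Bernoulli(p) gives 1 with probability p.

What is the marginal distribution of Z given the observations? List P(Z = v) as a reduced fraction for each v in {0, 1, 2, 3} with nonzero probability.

P(Z=2) = 1/2, P(Z=3) = 1/2

Enumerate traces; 12 have nonzero weight after conditioning:
  (X=0, W=1, Z=3, Y=0) weight 1/48
  (X=0, W=1, Z=3, Y=1) weight 1/96
  (X=0, W=1, Z=3, Y=2) weight 1/32
  (X=0, W=2, Z=2, Y=0) weight 1/64
  (X=0, W=2, Z=2, Y=1) weight 1/64
  (X=0, W=2, Z=2, Y=2) weight 1/32
  (X=1, W=1, Z=3, Y=0) weight 1/48
  (X=1, W=1, Z=3, Y=1) weight 1/96
  … 4 more
Group by Z:
  weight(Z=2) = 1/8
  weight(Z=3) = 1/8
Total weight = 1/8 + 1/8 = 1/4
P(Z=2 | obs) = 1/8 / 1/4 = 1/2
P(Z=3 | obs) = 1/8 / 1/4 = 1/2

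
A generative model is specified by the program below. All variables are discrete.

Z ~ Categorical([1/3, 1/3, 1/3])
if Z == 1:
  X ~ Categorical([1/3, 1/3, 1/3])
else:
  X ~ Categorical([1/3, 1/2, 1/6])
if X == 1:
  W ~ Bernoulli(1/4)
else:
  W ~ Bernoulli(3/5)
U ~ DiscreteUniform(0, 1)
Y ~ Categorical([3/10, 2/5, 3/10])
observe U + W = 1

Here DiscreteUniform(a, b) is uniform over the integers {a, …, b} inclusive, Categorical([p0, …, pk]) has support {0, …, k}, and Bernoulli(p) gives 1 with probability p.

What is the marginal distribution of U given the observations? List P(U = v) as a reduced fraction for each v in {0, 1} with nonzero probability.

Enumerate traces; 54 have nonzero weight after conditioning:
  (Z=0, X=0, W=0, U=1, Y=0) weight 1/150
  (Z=0, X=0, W=0, U=1, Y=1) weight 2/225
  (Z=0, X=0, W=0, U=1, Y=2) weight 1/150
  (Z=0, X=0, W=1, U=0, Y=0) weight 1/100
  (Z=0, X=0, W=1, U=0, Y=1) weight 1/75
  (Z=0, X=0, W=1, U=0, Y=2) weight 1/100
  (Z=0, X=1, W=0, U=1, Y=0) weight 3/160
  (Z=0, X=1, W=0, U=1, Y=1) weight 1/40
  … 46 more
Group by U:
  weight(U=0) = 2/9
  weight(U=1) = 5/18
Total weight = 2/9 + 5/18 = 1/2
P(U=0 | obs) = 2/9 / 1/2 = 4/9
P(U=1 | obs) = 5/18 / 1/2 = 5/9

P(U=0) = 4/9, P(U=1) = 5/9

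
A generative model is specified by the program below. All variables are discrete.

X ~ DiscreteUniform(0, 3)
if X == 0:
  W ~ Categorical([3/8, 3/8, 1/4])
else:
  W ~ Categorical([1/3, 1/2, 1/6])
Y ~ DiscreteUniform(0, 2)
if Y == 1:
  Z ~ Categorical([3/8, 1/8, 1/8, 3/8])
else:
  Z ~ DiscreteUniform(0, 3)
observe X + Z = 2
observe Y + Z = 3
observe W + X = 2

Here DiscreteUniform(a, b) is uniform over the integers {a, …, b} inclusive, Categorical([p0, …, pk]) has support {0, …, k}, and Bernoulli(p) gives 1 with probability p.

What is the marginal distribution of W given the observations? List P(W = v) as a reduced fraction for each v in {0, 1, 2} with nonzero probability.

P(W=1) = 4/5, P(W=2) = 1/5

Enumerate traces; 2 have nonzero weight after conditioning:
  (X=0, W=2, Y=1, Z=2) weight 1/384
  (X=1, W=1, Y=2, Z=1) weight 1/96
Group by W:
  weight(W=1) = 1/96
  weight(W=2) = 1/384
Total weight = 1/96 + 1/384 = 5/384
P(W=1 | obs) = 1/96 / 5/384 = 4/5
P(W=2 | obs) = 1/384 / 5/384 = 1/5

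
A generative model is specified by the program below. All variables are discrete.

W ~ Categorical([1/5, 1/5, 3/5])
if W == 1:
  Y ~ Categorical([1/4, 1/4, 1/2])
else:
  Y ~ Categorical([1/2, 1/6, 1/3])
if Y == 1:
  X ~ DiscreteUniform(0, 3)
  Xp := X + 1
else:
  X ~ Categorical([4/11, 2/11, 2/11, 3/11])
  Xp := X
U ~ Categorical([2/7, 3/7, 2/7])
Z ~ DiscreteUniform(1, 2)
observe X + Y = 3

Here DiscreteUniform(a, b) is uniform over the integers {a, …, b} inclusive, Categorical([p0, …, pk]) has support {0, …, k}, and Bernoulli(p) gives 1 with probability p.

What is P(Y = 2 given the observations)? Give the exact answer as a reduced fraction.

P(Y = 2 | obs) = 176/621

Enumerate traces; 54 have nonzero weight after conditioning:
  (W=0, Y=0, X=3, U=0, Z=1) weight 3/770
  (W=0, Y=0, X=3, U=0, Z=2) weight 3/770
  (W=0, Y=0, X=3, U=1, Z=1) weight 9/1540
  (W=0, Y=0, X=3, U=1, Z=2) weight 9/1540
  (W=0, Y=0, X=3, U=2, Z=1) weight 3/770
  (W=0, Y=0, X=3, U=2, Z=2) weight 3/770
  (W=0, Y=1, X=2, U=0, Z=1) weight 1/840
  (W=0, Y=1, X=2, U=0, Z=2) weight 1/840
  (W=0, Y=2, X=1, U=0, Z=1) weight 2/1155
  … 45 more
Group by Y:
  weight(Y=0) = 27/220
  weight(Y=1) = 11/240
  weight(Y=2) = 1/15
Total weight = 27/220 + 11/240 + 1/15 = 207/880
P(Y=0 | obs) = 27/220 / 207/880 = 12/23
P(Y=1 | obs) = 11/240 / 207/880 = 121/621
P(Y=2 | obs) = 1/15 / 207/880 = 176/621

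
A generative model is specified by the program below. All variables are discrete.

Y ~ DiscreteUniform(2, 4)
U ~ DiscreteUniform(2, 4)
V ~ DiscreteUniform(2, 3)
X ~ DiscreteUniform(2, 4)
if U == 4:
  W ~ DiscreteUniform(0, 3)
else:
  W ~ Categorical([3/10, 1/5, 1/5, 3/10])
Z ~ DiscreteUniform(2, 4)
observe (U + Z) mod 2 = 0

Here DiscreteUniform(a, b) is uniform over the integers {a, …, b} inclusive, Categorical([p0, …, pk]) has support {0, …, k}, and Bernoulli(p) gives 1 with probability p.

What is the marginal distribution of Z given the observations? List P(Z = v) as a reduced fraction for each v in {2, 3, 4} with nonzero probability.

P(Z=2) = 2/5, P(Z=3) = 1/5, P(Z=4) = 2/5

Enumerate traces; 360 have nonzero weight after conditioning:
  (Y=2, U=2, V=2, X=2, W=0, Z=2) weight 1/540
  (Y=2, U=2, V=2, X=2, W=0, Z=4) weight 1/540
  (Y=2, U=2, V=2, X=2, W=1, Z=2) weight 1/810
  (Y=2, U=2, V=2, X=2, W=1, Z=4) weight 1/810
  (Y=2, U=2, V=2, X=2, W=2, Z=2) weight 1/810
  (Y=2, U=2, V=2, X=2, W=2, Z=4) weight 1/810
  (Y=2, U=2, V=2, X=2, W=3, Z=2) weight 1/540
  (Y=2, U=2, V=2, X=2, W=3, Z=4) weight 1/540
  (Y=2, U=3, V=2, X=2, W=0, Z=3) weight 1/540
  … 351 more
Group by Z:
  weight(Z=2) = 2/9
  weight(Z=3) = 1/9
  weight(Z=4) = 2/9
Total weight = 2/9 + 1/9 + 2/9 = 5/9
P(Z=2 | obs) = 2/9 / 5/9 = 2/5
P(Z=3 | obs) = 1/9 / 5/9 = 1/5
P(Z=4 | obs) = 2/9 / 5/9 = 2/5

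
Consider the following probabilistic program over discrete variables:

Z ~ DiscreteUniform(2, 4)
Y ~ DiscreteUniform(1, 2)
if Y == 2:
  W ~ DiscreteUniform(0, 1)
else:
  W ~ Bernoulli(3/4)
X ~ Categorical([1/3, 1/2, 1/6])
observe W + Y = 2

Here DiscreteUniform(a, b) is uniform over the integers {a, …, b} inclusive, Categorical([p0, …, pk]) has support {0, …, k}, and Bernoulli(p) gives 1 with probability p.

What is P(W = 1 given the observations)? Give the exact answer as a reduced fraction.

P(W = 1 | obs) = 3/5

Enumerate traces; 18 have nonzero weight after conditioning:
  (Z=2, Y=1, W=1, X=0) weight 1/24
  (Z=2, Y=1, W=1, X=1) weight 1/16
  (Z=2, Y=1, W=1, X=2) weight 1/48
  (Z=2, Y=2, W=0, X=0) weight 1/36
  (Z=2, Y=2, W=0, X=1) weight 1/24
  (Z=2, Y=2, W=0, X=2) weight 1/72
  (Z=3, Y=1, W=1, X=0) weight 1/24
  (Z=3, Y=1, W=1, X=1) weight 1/16
  … 10 more
Group by W:
  weight(W=0) = 1/4
  weight(W=1) = 3/8
Total weight = 1/4 + 3/8 = 5/8
P(W=0 | obs) = 1/4 / 5/8 = 2/5
P(W=1 | obs) = 3/8 / 5/8 = 3/5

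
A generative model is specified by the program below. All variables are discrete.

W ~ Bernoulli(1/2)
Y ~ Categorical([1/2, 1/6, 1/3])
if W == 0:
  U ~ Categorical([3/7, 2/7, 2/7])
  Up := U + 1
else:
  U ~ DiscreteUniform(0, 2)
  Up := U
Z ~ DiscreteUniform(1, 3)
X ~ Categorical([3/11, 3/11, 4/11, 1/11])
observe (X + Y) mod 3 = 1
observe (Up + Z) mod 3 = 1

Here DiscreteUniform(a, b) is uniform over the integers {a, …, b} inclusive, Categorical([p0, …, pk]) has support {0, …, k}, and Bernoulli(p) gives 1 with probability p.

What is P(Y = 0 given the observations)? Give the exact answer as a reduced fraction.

P(Y = 0 | obs) = 3/7

Enumerate traces; 24 have nonzero weight after conditioning:
  (W=0, Y=0, U=0, Z=3, X=1) weight 3/308
  (W=0, Y=0, U=1, Z=2, X=1) weight 1/154
  (W=0, Y=0, U=2, Z=1, X=1) weight 1/154
  (W=0, Y=1, U=0, Z=3, X=0) weight 1/308
  (W=0, Y=1, U=0, Z=3, X=3) weight 1/924
  (W=0, Y=1, U=1, Z=2, X=0) weight 1/462
  (W=0, Y=1, U=1, Z=2, X=3) weight 1/1386
  (W=0, Y=1, U=2, Z=1, X=0) weight 1/462
  (W=0, Y=2, U=0, Z=3, X=2) weight 2/231
  … 15 more
Group by Y:
  weight(Y=0) = 1/22
  weight(Y=1) = 2/99
  weight(Y=2) = 4/99
Total weight = 1/22 + 2/99 + 4/99 = 7/66
P(Y=0 | obs) = 1/22 / 7/66 = 3/7
P(Y=1 | obs) = 2/99 / 7/66 = 4/21
P(Y=2 | obs) = 4/99 / 7/66 = 8/21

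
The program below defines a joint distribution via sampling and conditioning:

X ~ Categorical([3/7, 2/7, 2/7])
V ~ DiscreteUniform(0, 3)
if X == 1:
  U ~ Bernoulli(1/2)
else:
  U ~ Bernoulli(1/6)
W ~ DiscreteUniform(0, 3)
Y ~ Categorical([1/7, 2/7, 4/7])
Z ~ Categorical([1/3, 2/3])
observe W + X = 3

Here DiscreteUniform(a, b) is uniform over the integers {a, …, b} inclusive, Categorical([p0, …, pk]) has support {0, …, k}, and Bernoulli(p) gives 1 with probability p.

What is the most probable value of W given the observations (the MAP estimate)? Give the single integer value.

argmax_v P(W = v | obs) = 3

Enumerate traces; 144 have nonzero weight after conditioning:
  (X=0, V=0, U=0, W=3, Y=0, Z=0) weight 5/4704
  (X=0, V=0, U=0, W=3, Y=0, Z=1) weight 5/2352
  (X=0, V=0, U=0, W=3, Y=1, Z=0) weight 5/2352
  (X=0, V=0, U=0, W=3, Y=1, Z=1) weight 5/1176
  (X=0, V=0, U=0, W=3, Y=2, Z=0) weight 5/1176
  (X=0, V=0, U=0, W=3, Y=2, Z=1) weight 5/588
  (X=0, V=0, U=1, W=3, Y=0, Z=0) weight 1/4704
  (X=0, V=0, U=1, W=3, Y=0, Z=1) weight 1/2352
  (X=1, V=0, U=0, W=2, Y=0, Z=0) weight 1/2352
  (X=2, V=0, U=0, W=1, Y=0, Z=0) weight 5/7056
  … 134 more
Group by W:
  weight(W=1) = 1/14
  weight(W=2) = 1/14
  weight(W=3) = 3/28
Total weight = 1/14 + 1/14 + 3/28 = 1/4
P(W=1 | obs) = 1/14 / 1/4 = 2/7
P(W=2 | obs) = 1/14 / 1/4 = 2/7
P(W=3 | obs) = 3/28 / 1/4 = 3/7
argmax = 3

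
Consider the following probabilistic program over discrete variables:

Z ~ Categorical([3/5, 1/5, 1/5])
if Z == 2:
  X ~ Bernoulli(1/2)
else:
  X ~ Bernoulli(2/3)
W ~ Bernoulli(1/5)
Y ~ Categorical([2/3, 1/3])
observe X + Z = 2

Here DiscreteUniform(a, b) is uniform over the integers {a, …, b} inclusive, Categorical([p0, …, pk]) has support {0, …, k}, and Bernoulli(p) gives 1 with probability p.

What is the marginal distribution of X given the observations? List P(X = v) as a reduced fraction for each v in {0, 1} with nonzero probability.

Enumerate traces; 8 have nonzero weight after conditioning:
  (Z=1, X=1, W=0, Y=0) weight 16/225
  (Z=1, X=1, W=0, Y=1) weight 8/225
  (Z=1, X=1, W=1, Y=0) weight 4/225
  (Z=1, X=1, W=1, Y=1) weight 2/225
  (Z=2, X=0, W=0, Y=0) weight 4/75
  (Z=2, X=0, W=0, Y=1) weight 2/75
  (Z=2, X=0, W=1, Y=0) weight 1/75
  (Z=2, X=0, W=1, Y=1) weight 1/150
Group by X:
  weight(X=0) = 1/10
  weight(X=1) = 2/15
Total weight = 1/10 + 2/15 = 7/30
P(X=0 | obs) = 1/10 / 7/30 = 3/7
P(X=1 | obs) = 2/15 / 7/30 = 4/7

P(X=0) = 3/7, P(X=1) = 4/7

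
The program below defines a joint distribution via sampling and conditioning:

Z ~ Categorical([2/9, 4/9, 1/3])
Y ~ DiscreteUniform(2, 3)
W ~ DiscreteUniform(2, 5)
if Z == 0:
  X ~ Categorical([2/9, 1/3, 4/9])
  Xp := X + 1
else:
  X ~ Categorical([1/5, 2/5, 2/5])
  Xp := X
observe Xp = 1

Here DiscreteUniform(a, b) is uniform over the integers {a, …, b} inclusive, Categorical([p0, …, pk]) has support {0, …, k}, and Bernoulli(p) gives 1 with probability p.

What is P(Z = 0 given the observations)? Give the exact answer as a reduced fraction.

Enumerate traces; 24 have nonzero weight after conditioning:
  (Z=0, Y=2, W=2, X=0) weight 1/162
  (Z=0, Y=2, W=3, X=0) weight 1/162
  (Z=0, Y=2, W=4, X=0) weight 1/162
  (Z=0, Y=2, W=5, X=0) weight 1/162
  (Z=0, Y=3, W=2, X=0) weight 1/162
  (Z=0, Y=3, W=3, X=0) weight 1/162
  (Z=0, Y=3, W=4, X=0) weight 1/162
  (Z=0, Y=3, W=5, X=0) weight 1/162
  (Z=1, Y=2, W=2, X=1) weight 1/45
  (Z=2, Y=2, W=2, X=1) weight 1/60
  … 14 more
Group by Z:
  weight(Z=0) = 4/81
  weight(Z=1) = 8/45
  weight(Z=2) = 2/15
Total weight = 4/81 + 8/45 + 2/15 = 146/405
P(Z=0 | obs) = 4/81 / 146/405 = 10/73
P(Z=1 | obs) = 8/45 / 146/405 = 36/73
P(Z=2 | obs) = 2/15 / 146/405 = 27/73

P(Z = 0 | obs) = 10/73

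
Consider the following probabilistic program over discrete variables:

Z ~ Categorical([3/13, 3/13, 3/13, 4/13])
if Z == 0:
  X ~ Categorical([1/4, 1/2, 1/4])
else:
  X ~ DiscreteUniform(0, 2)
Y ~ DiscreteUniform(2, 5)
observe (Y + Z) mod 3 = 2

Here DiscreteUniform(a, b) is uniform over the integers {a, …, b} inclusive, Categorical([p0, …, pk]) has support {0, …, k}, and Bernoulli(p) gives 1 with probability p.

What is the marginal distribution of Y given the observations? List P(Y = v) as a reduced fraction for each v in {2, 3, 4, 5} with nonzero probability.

Enumerate traces; 18 have nonzero weight after conditioning:
  (Z=0, X=0, Y=2) weight 3/208
  (Z=0, X=0, Y=5) weight 3/208
  (Z=0, X=1, Y=2) weight 3/104
  (Z=0, X=1, Y=5) weight 3/104
  (Z=0, X=2, Y=2) weight 3/208
  (Z=0, X=2, Y=5) weight 3/208
  (Z=1, X=0, Y=4) weight 1/52
  (Z=1, X=1, Y=4) weight 1/52
  (Z=2, X=0, Y=3) weight 1/52
  … 9 more
Group by Y:
  weight(Y=2) = 7/52
  weight(Y=3) = 3/52
  weight(Y=4) = 3/52
  weight(Y=5) = 7/52
Total weight = 7/52 + 3/52 + 3/52 + 7/52 = 5/13
P(Y=2 | obs) = 7/52 / 5/13 = 7/20
P(Y=3 | obs) = 3/52 / 5/13 = 3/20
P(Y=4 | obs) = 3/52 / 5/13 = 3/20
P(Y=5 | obs) = 7/52 / 5/13 = 7/20

P(Y=2) = 7/20, P(Y=3) = 3/20, P(Y=4) = 3/20, P(Y=5) = 7/20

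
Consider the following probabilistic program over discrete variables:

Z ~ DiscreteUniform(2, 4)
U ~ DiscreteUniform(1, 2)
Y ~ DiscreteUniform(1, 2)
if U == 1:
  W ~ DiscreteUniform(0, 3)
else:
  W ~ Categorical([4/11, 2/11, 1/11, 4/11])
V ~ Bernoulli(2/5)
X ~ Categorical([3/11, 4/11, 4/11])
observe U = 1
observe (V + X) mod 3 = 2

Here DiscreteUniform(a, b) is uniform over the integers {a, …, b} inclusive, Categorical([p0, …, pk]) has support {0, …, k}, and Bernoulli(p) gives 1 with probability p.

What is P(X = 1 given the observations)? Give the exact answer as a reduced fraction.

Enumerate traces; 48 have nonzero weight after conditioning:
  (Z=2, U=1, Y=1, W=0, V=0, X=2) weight 1/220
  (Z=2, U=1, Y=1, W=0, V=1, X=1) weight 1/330
  (Z=2, U=1, Y=1, W=1, V=0, X=2) weight 1/220
  (Z=2, U=1, Y=1, W=1, V=1, X=1) weight 1/330
  (Z=2, U=1, Y=1, W=2, V=0, X=2) weight 1/220
  (Z=2, U=1, Y=1, W=2, V=1, X=1) weight 1/330
  (Z=2, U=1, Y=1, W=3, V=0, X=2) weight 1/220
  (Z=2, U=1, Y=1, W=3, V=1, X=1) weight 1/330
  … 40 more
Group by X:
  weight(X=1) = 4/55
  weight(X=2) = 6/55
Total weight = 4/55 + 6/55 = 2/11
P(X=1 | obs) = 4/55 / 2/11 = 2/5
P(X=2 | obs) = 6/55 / 2/11 = 3/5

P(X = 1 | obs) = 2/5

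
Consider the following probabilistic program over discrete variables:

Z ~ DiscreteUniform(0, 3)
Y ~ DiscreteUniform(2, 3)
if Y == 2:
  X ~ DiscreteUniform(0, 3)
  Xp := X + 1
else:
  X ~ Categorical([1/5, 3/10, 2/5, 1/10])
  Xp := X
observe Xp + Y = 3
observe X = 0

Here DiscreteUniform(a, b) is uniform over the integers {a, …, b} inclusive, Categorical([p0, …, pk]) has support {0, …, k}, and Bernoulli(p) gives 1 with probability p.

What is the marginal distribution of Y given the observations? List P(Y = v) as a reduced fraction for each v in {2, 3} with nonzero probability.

P(Y=2) = 5/9, P(Y=3) = 4/9

Enumerate traces; 8 have nonzero weight after conditioning:
  (Z=0, Y=2, X=0) weight 1/32
  (Z=0, Y=3, X=0) weight 1/40
  (Z=1, Y=2, X=0) weight 1/32
  (Z=1, Y=3, X=0) weight 1/40
  (Z=2, Y=2, X=0) weight 1/32
  (Z=2, Y=3, X=0) weight 1/40
  (Z=3, Y=2, X=0) weight 1/32
  (Z=3, Y=3, X=0) weight 1/40
Group by Y:
  weight(Y=2) = 1/8
  weight(Y=3) = 1/10
Total weight = 1/8 + 1/10 = 9/40
P(Y=2 | obs) = 1/8 / 9/40 = 5/9
P(Y=3 | obs) = 1/10 / 9/40 = 4/9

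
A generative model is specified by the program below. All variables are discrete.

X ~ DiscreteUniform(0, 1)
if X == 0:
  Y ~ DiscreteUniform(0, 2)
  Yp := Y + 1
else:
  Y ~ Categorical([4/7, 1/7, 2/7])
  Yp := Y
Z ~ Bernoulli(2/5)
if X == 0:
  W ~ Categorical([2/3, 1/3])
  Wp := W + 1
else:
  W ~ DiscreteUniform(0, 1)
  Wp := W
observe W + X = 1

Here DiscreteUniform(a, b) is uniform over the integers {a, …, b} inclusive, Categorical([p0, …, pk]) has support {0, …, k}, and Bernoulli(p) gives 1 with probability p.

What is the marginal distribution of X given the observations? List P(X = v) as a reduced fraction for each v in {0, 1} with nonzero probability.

Enumerate traces; 12 have nonzero weight after conditioning:
  (X=0, Y=0, Z=0, W=1) weight 1/30
  (X=0, Y=0, Z=1, W=1) weight 1/45
  (X=0, Y=1, Z=0, W=1) weight 1/30
  (X=0, Y=1, Z=1, W=1) weight 1/45
  (X=0, Y=2, Z=0, W=1) weight 1/30
  (X=0, Y=2, Z=1, W=1) weight 1/45
  (X=1, Y=0, Z=0, W=0) weight 3/35
  (X=1, Y=0, Z=1, W=0) weight 2/35
  … 4 more
Group by X:
  weight(X=0) = 1/6
  weight(X=1) = 1/4
Total weight = 1/6 + 1/4 = 5/12
P(X=0 | obs) = 1/6 / 5/12 = 2/5
P(X=1 | obs) = 1/4 / 5/12 = 3/5

P(X=0) = 2/5, P(X=1) = 3/5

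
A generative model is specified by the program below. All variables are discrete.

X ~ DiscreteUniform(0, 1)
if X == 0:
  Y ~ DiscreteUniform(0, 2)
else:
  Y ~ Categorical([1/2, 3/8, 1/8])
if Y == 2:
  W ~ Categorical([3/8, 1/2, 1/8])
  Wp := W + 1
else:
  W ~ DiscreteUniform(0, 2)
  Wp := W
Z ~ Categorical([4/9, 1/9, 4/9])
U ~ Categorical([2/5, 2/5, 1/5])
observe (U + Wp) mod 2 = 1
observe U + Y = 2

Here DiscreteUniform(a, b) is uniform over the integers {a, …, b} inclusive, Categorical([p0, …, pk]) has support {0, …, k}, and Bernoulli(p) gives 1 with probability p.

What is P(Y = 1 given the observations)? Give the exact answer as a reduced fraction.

P(Y = 1 | obs) = 68/121

Enumerate traces; 30 have nonzero weight after conditioning:
  (X=0, Y=0, W=1, Z=0, U=2) weight 2/405
  (X=0, Y=0, W=1, Z=1, U=2) weight 1/810
  (X=0, Y=0, W=1, Z=2, U=2) weight 2/405
  (X=0, Y=1, W=0, Z=0, U=1) weight 4/405
  (X=0, Y=1, W=0, Z=1, U=1) weight 1/405
  (X=0, Y=1, W=0, Z=2, U=1) weight 4/405
  (X=0, Y=1, W=2, Z=0, U=1) weight 4/405
  (X=0, Y=1, W=2, Z=1, U=1) weight 1/405
  (X=0, Y=2, W=0, Z=0, U=0) weight 1/90
  … 21 more
Group by Y:
  weight(Y=0) = 1/36
  weight(Y=1) = 17/180
  weight(Y=2) = 11/240
Total weight = 1/36 + 17/180 + 11/240 = 121/720
P(Y=0 | obs) = 1/36 / 121/720 = 20/121
P(Y=1 | obs) = 17/180 / 121/720 = 68/121
P(Y=2 | obs) = 11/240 / 121/720 = 3/11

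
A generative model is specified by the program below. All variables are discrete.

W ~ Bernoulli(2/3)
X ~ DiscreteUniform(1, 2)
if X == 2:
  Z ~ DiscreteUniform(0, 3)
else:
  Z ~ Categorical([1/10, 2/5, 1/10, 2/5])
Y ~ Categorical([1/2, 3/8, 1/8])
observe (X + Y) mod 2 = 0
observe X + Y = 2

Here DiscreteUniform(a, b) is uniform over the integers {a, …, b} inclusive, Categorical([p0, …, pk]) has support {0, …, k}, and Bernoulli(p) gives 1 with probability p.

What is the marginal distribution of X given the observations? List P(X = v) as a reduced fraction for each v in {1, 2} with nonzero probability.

Enumerate traces; 16 have nonzero weight after conditioning:
  (W=0, X=1, Z=0, Y=1) weight 1/160
  (W=0, X=1, Z=1, Y=1) weight 1/40
  (W=0, X=1, Z=2, Y=1) weight 1/160
  (W=0, X=1, Z=3, Y=1) weight 1/40
  (W=0, X=2, Z=0, Y=0) weight 1/48
  (W=0, X=2, Z=1, Y=0) weight 1/48
  (W=0, X=2, Z=2, Y=0) weight 1/48
  (W=0, X=2, Z=3, Y=0) weight 1/48
  … 8 more
Group by X:
  weight(X=1) = 3/16
  weight(X=2) = 1/4
Total weight = 3/16 + 1/4 = 7/16
P(X=1 | obs) = 3/16 / 7/16 = 3/7
P(X=2 | obs) = 1/4 / 7/16 = 4/7

P(X=1) = 3/7, P(X=2) = 4/7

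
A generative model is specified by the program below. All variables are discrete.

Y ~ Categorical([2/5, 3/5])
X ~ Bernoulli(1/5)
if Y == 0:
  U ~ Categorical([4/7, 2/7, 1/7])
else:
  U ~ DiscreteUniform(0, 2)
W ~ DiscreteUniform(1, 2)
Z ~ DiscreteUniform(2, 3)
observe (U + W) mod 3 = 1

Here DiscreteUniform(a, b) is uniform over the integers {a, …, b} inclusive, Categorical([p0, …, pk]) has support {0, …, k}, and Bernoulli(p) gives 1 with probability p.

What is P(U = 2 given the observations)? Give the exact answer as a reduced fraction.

P(U = 2 | obs) = 3/8

Enumerate traces; 16 have nonzero weight after conditioning:
  (Y=0, X=0, U=0, W=1, Z=2) weight 8/175
  (Y=0, X=0, U=0, W=1, Z=3) weight 8/175
  (Y=0, X=0, U=2, W=2, Z=2) weight 2/175
  (Y=0, X=0, U=2, W=2, Z=3) weight 2/175
  (Y=0, X=1, U=0, W=1, Z=2) weight 2/175
  (Y=0, X=1, U=0, W=1, Z=3) weight 2/175
  (Y=0, X=1, U=2, W=2, Z=2) weight 1/350
  (Y=0, X=1, U=2, W=2, Z=3) weight 1/350
  … 8 more
Group by U:
  weight(U=0) = 3/14
  weight(U=2) = 9/70
Total weight = 3/14 + 9/70 = 12/35
P(U=0 | obs) = 3/14 / 12/35 = 5/8
P(U=2 | obs) = 9/70 / 12/35 = 3/8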